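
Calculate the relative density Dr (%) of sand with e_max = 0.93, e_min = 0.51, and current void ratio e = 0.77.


Using Dr = (e_max - e) / (e_max - e_min) * 100
e_max - e = 0.93 - 0.77 = 0.16
e_max - e_min = 0.93 - 0.51 = 0.42
Dr = 0.16 / 0.42 * 100
Dr = 38.1 %


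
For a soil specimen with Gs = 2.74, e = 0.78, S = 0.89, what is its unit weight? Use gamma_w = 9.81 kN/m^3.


Using gamma = gamma_w * (Gs + S*e) / (1 + e)
Numerator: Gs + S*e = 2.74 + 0.89*0.78 = 3.4342
Denominator: 1 + e = 1 + 0.78 = 1.78
gamma = 9.81 * 3.4342 / 1.78
gamma = 18.927 kN/m^3


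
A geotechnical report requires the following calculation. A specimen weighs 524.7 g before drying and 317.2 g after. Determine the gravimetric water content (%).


Result: 65.42 %

Derivation:
Using w = (m_wet - m_dry) / m_dry * 100
m_wet - m_dry = 524.7 - 317.2 = 207.5 g
w = 207.5 / 317.2 * 100
w = 65.42 %


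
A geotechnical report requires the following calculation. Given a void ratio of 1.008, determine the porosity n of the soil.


Result: 0.502

Derivation:
Using the relation n = e / (1 + e)
n = 1.008 / (1 + 1.008)
n = 1.008 / 2.008
n = 0.502


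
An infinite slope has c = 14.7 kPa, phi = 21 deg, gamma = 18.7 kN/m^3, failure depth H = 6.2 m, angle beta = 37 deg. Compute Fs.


Result: 0.773

Derivation:
Using Fs = c / (gamma*H*sin(beta)*cos(beta)) + tan(phi)/tan(beta)
Cohesion contribution = 14.7 / (18.7*6.2*sin(37)*cos(37))
Cohesion contribution = 0.263799
Friction contribution = tan(21)/tan(37) = 0.509405
Fs = 0.263799 + 0.509405
Fs = 0.773


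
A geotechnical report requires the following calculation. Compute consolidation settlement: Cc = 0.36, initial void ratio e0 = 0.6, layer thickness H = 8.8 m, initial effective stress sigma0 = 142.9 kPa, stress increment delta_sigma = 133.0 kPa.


Using Sc = Cc * H / (1 + e0) * log10((sigma0 + delta_sigma) / sigma0)
Stress ratio = (142.9 + 133.0) / 142.9 = 1.93072
log10(1.93072) = 0.285719
Cc * H / (1 + e0) = 0.36 * 8.8 / (1 + 0.6) = 1.98
Sc = 1.98 * 0.285719
Sc = 0.5657 m


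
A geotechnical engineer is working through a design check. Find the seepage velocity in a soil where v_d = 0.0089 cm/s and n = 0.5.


Using v_s = v_d / n
v_s = 0.0089 / 0.5
v_s = 0.0178 cm/s


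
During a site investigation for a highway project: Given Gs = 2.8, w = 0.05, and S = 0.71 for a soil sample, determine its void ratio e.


Using the relation e = Gs * w / S
e = 2.8 * 0.05 / 0.71
e = 0.1972


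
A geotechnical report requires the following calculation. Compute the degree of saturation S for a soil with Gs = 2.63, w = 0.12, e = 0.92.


Using S = Gs * w / e
S = 2.63 * 0.12 / 0.92
S = 0.343


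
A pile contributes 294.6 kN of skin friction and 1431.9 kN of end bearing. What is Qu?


Using Qu = Qf + Qb
Qu = 294.6 + 1431.9
Qu = 1726.5 kN


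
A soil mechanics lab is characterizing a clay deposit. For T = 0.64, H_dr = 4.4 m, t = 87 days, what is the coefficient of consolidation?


Using cv = T * H_dr^2 / t
H_dr^2 = 4.4^2 = 19.36
cv = 0.64 * 19.36 / 87
cv = 0.14242 m^2/day


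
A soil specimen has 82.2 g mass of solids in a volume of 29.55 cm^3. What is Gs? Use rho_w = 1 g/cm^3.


Result: 2.782

Derivation:
Using Gs = m_s / (V_s * rho_w)
Since rho_w = 1 g/cm^3:
Gs = 82.2 / 29.55
Gs = 2.782


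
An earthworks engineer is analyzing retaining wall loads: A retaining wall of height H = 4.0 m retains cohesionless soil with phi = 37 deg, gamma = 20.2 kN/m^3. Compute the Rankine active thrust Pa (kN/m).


Result: 40.17 kN/m

Derivation:
Compute active earth pressure coefficient:
Ka = tan^2(45 - phi/2) = tan^2(26.5) = 0.248584
Compute active force:
Pa = 0.5 * Ka * gamma * H^2
Pa = 0.5 * 0.248584 * 20.2 * 4.0^2
Pa = 40.17 kN/m


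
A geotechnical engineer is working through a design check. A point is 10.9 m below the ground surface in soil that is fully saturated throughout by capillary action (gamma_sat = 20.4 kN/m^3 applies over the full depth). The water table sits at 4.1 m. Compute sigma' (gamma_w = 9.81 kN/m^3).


Total stress = gamma_sat * depth
sigma = 20.4 * 10.9 = 222.36 kPa
Pore water pressure u = gamma_w * (depth - d_wt)
u = 9.81 * (10.9 - 4.1) = 66.708 kPa
Effective stress = sigma - u
sigma' = 222.36 - 66.708 = 155.65 kPa


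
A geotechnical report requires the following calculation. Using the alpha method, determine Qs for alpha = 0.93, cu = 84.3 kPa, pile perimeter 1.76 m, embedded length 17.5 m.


Result: 2414.69 kN

Derivation:
Using Qs = alpha * cu * perimeter * L
Qs = 0.93 * 84.3 * 1.76 * 17.5
Qs = 2414.69 kN


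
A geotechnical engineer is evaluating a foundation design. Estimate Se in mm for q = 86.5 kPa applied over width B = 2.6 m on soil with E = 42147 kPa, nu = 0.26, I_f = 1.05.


Using Se = q * B * (1 - nu^2) * I_f / E
1 - nu^2 = 1 - 0.26^2 = 0.9324
Se = 86.5 * 2.6 * 0.9324 * 1.05 / 42147
Se = 0.005224 m
Convert to mm: Se = 0.005224 * 1000 = 5.224 mm


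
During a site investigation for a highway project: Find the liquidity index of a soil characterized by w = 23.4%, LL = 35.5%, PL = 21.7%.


First compute the plasticity index:
PI = LL - PL = 35.5 - 21.7 = 13.8
Then compute the liquidity index:
LI = (w - PL) / PI
LI = (23.4 - 21.7) / 13.8
LI = 0.123


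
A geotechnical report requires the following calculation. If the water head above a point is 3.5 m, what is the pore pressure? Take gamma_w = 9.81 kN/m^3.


Using u = gamma_w * h_w
u = 9.81 * 3.5
u = 34.34 kPa


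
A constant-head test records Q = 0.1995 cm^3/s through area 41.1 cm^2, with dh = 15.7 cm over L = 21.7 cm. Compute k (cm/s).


Compute hydraulic gradient:
i = dh / L = 15.7 / 21.7 = 0.723502
Then apply Darcy's law:
k = Q / (A * i)
k = 0.1995 / (41.1 * 0.723502)
k = 0.1995 / 29.7359
k = 0.006709 cm/s


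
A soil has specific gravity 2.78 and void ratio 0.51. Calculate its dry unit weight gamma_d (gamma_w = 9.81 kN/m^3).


Using gamma_d = Gs * gamma_w / (1 + e)
gamma_d = 2.78 * 9.81 / (1 + 0.51)
gamma_d = 2.78 * 9.81 / 1.51
gamma_d = 18.061 kN/m^3


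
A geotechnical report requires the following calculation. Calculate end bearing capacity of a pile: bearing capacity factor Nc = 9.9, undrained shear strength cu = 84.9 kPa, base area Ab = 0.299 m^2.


Using Qb = Nc * cu * Ab
Qb = 9.9 * 84.9 * 0.299
Qb = 251.31 kN


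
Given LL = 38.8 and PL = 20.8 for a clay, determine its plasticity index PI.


Using PI = LL - PL
PI = 38.8 - 20.8
PI = 18.0


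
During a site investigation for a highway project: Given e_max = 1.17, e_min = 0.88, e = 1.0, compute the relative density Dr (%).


Result: 58.62 %

Derivation:
Using Dr = (e_max - e) / (e_max - e_min) * 100
e_max - e = 1.17 - 1.0 = 0.17
e_max - e_min = 1.17 - 0.88 = 0.29
Dr = 0.17 / 0.29 * 100
Dr = 58.62 %


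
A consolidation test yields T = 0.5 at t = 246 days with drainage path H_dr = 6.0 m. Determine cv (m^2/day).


Result: 0.07317 m^2/day

Derivation:
Using cv = T * H_dr^2 / t
H_dr^2 = 6.0^2 = 36.0
cv = 0.5 * 36.0 / 246
cv = 0.07317 m^2/day


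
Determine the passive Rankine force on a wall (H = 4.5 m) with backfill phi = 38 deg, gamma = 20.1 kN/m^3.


Compute passive earth pressure coefficient:
Kp = tan^2(45 + phi/2) = tan^2(64.0) = 4.203746
Compute passive force:
Pp = 0.5 * Kp * gamma * H^2
Pp = 0.5 * 4.203746 * 20.1 * 4.5^2
Pp = 855.51 kN/m


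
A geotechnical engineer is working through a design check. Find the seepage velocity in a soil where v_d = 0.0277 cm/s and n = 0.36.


Using v_s = v_d / n
v_s = 0.0277 / 0.36
v_s = 0.07694 cm/s


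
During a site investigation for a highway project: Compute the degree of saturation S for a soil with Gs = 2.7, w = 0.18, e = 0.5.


Using S = Gs * w / e
S = 2.7 * 0.18 / 0.5
S = 0.972


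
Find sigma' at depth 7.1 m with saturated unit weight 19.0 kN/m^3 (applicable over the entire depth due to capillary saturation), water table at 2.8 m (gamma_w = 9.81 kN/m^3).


Total stress = gamma_sat * depth
sigma = 19.0 * 7.1 = 134.9 kPa
Pore water pressure u = gamma_w * (depth - d_wt)
u = 9.81 * (7.1 - 2.8) = 42.183 kPa
Effective stress = sigma - u
sigma' = 134.9 - 42.183 = 92.72 kPa


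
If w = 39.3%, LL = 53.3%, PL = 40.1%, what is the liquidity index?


Result: -0.061

Derivation:
First compute the plasticity index:
PI = LL - PL = 53.3 - 40.1 = 13.2
Then compute the liquidity index:
LI = (w - PL) / PI
LI = (39.3 - 40.1) / 13.2
LI = -0.061


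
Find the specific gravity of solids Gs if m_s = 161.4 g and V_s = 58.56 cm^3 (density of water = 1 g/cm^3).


Result: 2.756

Derivation:
Using Gs = m_s / (V_s * rho_w)
Since rho_w = 1 g/cm^3:
Gs = 161.4 / 58.56
Gs = 2.756


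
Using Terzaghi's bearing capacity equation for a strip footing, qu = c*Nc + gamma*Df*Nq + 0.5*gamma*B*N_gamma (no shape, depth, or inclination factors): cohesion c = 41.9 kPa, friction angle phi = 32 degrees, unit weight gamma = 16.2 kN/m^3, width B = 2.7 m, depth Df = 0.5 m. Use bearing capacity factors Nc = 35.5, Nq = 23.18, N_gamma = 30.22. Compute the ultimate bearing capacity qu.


Compute qu = c*Nc + gamma*Df*Nq + 0.5*gamma*B*N_gamma
Term 1: 41.9 * 35.5 = 1487.45
Term 2: 16.2 * 0.5 * 23.18 = 187.758
Term 3: 0.5 * 16.2 * 2.7 * 30.22 = 660.9114
qu = 1487.45 + 187.758 + 660.9114
qu = 2336.12 kPa


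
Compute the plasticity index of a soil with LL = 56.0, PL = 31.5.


Using PI = LL - PL
PI = 56.0 - 31.5
PI = 24.5


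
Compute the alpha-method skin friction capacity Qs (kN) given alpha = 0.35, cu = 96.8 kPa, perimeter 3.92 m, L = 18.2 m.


Result: 2417.13 kN

Derivation:
Using Qs = alpha * cu * perimeter * L
Qs = 0.35 * 96.8 * 3.92 * 18.2
Qs = 2417.13 kN


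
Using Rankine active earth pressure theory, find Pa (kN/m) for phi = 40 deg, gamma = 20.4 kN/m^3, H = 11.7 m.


Compute active earth pressure coefficient:
Ka = tan^2(45 - phi/2) = tan^2(25.0) = 0.217443
Compute active force:
Pa = 0.5 * Ka * gamma * H^2
Pa = 0.5 * 0.217443 * 20.4 * 11.7^2
Pa = 303.61 kN/m


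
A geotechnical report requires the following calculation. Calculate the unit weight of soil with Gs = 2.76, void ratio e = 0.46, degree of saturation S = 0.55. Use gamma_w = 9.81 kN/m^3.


Result: 20.245 kN/m^3

Derivation:
Using gamma = gamma_w * (Gs + S*e) / (1 + e)
Numerator: Gs + S*e = 2.76 + 0.55*0.46 = 3.013
Denominator: 1 + e = 1 + 0.46 = 1.46
gamma = 9.81 * 3.013 / 1.46
gamma = 20.245 kN/m^3


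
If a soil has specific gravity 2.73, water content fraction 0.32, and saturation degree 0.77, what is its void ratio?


Using the relation e = Gs * w / S
e = 2.73 * 0.32 / 0.77
e = 1.1345


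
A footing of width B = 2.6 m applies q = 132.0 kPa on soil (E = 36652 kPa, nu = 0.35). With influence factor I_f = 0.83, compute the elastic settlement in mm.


Using Se = q * B * (1 - nu^2) * I_f / E
1 - nu^2 = 1 - 0.35^2 = 0.8775
Se = 132.0 * 2.6 * 0.8775 * 0.83 / 36652
Se = 0.006820 m
Convert to mm: Se = 0.006820 * 1000 = 6.82 mm


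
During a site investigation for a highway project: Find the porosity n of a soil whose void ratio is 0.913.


Result: 0.4773

Derivation:
Using the relation n = e / (1 + e)
n = 0.913 / (1 + 0.913)
n = 0.913 / 1.913
n = 0.4773


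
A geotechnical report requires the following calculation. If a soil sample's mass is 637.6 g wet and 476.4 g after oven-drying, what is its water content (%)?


Result: 33.84 %

Derivation:
Using w = (m_wet - m_dry) / m_dry * 100
m_wet - m_dry = 637.6 - 476.4 = 161.2 g
w = 161.2 / 476.4 * 100
w = 33.84 %


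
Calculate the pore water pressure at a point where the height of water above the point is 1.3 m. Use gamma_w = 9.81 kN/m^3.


Using u = gamma_w * h_w
u = 9.81 * 1.3
u = 12.75 kPa


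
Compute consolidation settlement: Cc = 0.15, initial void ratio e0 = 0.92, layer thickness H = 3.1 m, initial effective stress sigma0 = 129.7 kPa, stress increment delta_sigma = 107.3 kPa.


Using Sc = Cc * H / (1 + e0) * log10((sigma0 + delta_sigma) / sigma0)
Stress ratio = (129.7 + 107.3) / 129.7 = 1.82729
log10(1.82729) = 0.261808
Cc * H / (1 + e0) = 0.15 * 3.1 / (1 + 0.92) = 0.242188
Sc = 0.242188 * 0.261808
Sc = 0.0634 m


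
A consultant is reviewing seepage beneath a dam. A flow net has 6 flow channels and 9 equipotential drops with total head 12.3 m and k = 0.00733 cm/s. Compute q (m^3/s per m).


Result: 0.0006011 m^3/s per m

Derivation:
Convert k to m/s for unit consistency with H:
k = 0.00733 cm/s = 0.00733 / 100 m/s = 7.33e-05 m/s
Using q = k * H * Nf / Nd
Nf / Nd = 6 / 9 = 0.6667
q = 7.33e-05 * 12.3 * 0.6667
q = 0.0006011 m^3/s per m


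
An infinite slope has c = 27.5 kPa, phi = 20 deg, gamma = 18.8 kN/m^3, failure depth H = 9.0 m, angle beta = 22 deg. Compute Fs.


Using Fs = c / (gamma*H*sin(beta)*cos(beta)) + tan(phi)/tan(beta)
Cohesion contribution = 27.5 / (18.8*9.0*sin(22)*cos(22))
Cohesion contribution = 0.467941
Friction contribution = tan(20)/tan(22) = 0.900858
Fs = 0.467941 + 0.900858
Fs = 1.369


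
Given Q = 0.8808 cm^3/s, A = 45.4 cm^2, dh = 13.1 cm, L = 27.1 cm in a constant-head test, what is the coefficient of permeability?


Compute hydraulic gradient:
i = dh / L = 13.1 / 27.1 = 0.483395
Then apply Darcy's law:
k = Q / (A * i)
k = 0.8808 / (45.4 * 0.483395)
k = 0.8808 / 21.9461
k = 0.040135 cm/s


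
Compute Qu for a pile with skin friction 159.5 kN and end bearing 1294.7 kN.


Using Qu = Qf + Qb
Qu = 159.5 + 1294.7
Qu = 1454.2 kN


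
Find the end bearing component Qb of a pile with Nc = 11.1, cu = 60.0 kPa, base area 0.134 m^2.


Using Qb = Nc * cu * Ab
Qb = 11.1 * 60.0 * 0.134
Qb = 89.24 kN


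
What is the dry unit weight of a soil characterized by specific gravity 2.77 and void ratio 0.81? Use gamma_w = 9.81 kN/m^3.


Using gamma_d = Gs * gamma_w / (1 + e)
gamma_d = 2.77 * 9.81 / (1 + 0.81)
gamma_d = 2.77 * 9.81 / 1.81
gamma_d = 15.013 kN/m^3


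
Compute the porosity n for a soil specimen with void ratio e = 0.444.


Result: 0.3075

Derivation:
Using the relation n = e / (1 + e)
n = 0.444 / (1 + 0.444)
n = 0.444 / 1.444
n = 0.3075


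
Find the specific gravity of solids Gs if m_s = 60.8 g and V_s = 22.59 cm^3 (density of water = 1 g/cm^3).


Using Gs = m_s / (V_s * rho_w)
Since rho_w = 1 g/cm^3:
Gs = 60.8 / 22.59
Gs = 2.691


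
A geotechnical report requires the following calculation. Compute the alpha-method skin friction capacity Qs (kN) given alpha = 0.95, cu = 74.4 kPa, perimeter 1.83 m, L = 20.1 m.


Using Qs = alpha * cu * perimeter * L
Qs = 0.95 * 74.4 * 1.83 * 20.1
Qs = 2599.82 kN


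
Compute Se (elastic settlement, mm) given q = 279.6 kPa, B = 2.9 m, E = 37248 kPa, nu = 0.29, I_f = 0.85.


Result: 16.947 mm

Derivation:
Using Se = q * B * (1 - nu^2) * I_f / E
1 - nu^2 = 1 - 0.29^2 = 0.9159
Se = 279.6 * 2.9 * 0.9159 * 0.85 / 37248
Se = 0.016947 m
Convert to mm: Se = 0.016947 * 1000 = 16.947 mm


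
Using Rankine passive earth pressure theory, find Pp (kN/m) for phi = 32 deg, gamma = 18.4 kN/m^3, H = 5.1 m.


Result: 778.8 kN/m

Derivation:
Compute passive earth pressure coefficient:
Kp = tan^2(45 + phi/2) = tan^2(61.0) = 3.254588
Compute passive force:
Pp = 0.5 * Kp * gamma * H^2
Pp = 0.5 * 3.254588 * 18.4 * 5.1^2
Pp = 778.8 kN/m


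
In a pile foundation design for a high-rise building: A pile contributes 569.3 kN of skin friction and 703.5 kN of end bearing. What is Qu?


Result: 1272.8 kN

Derivation:
Using Qu = Qf + Qb
Qu = 569.3 + 703.5
Qu = 1272.8 kN


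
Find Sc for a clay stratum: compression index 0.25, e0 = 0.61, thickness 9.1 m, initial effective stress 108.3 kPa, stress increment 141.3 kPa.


Using Sc = Cc * H / (1 + e0) * log10((sigma0 + delta_sigma) / sigma0)
Stress ratio = (108.3 + 141.3) / 108.3 = 2.30471
log10(2.30471) = 0.362616
Cc * H / (1 + e0) = 0.25 * 9.1 / (1 + 0.61) = 1.41304
Sc = 1.41304 * 0.362616
Sc = 0.5124 m


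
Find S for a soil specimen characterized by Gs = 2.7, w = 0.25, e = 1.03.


Using S = Gs * w / e
S = 2.7 * 0.25 / 1.03
S = 0.6553


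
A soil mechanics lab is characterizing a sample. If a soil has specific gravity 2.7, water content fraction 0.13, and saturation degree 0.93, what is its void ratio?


Using the relation e = Gs * w / S
e = 2.7 * 0.13 / 0.93
e = 0.3774


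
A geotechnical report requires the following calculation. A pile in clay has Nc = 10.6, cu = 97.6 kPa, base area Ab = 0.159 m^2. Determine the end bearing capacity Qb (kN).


Using Qb = Nc * cu * Ab
Qb = 10.6 * 97.6 * 0.159
Qb = 164.5 kN


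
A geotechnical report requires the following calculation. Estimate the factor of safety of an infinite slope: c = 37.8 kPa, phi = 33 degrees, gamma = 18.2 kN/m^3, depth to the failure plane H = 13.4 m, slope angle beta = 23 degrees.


Using Fs = c / (gamma*H*sin(beta)*cos(beta)) + tan(phi)/tan(beta)
Cohesion contribution = 37.8 / (18.2*13.4*sin(23)*cos(23))
Cohesion contribution = 0.430935
Friction contribution = tan(33)/tan(23) = 1.52991
Fs = 0.430935 + 1.52991
Fs = 1.961


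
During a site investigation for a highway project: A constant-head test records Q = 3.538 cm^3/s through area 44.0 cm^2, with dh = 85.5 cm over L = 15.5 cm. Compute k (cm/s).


Compute hydraulic gradient:
i = dh / L = 85.5 / 15.5 = 5.51613
Then apply Darcy's law:
k = Q / (A * i)
k = 3.538 / (44.0 * 5.51613)
k = 3.538 / 242.71
k = 0.014577 cm/s


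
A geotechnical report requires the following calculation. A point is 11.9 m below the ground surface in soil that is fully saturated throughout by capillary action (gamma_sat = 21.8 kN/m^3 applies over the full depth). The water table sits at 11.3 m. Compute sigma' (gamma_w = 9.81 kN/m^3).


Total stress = gamma_sat * depth
sigma = 21.8 * 11.9 = 259.42 kPa
Pore water pressure u = gamma_w * (depth - d_wt)
u = 9.81 * (11.9 - 11.3) = 5.886 kPa
Effective stress = sigma - u
sigma' = 259.42 - 5.886 = 253.53 kPa


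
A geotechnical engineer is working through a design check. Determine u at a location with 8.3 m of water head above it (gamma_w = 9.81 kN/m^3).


Using u = gamma_w * h_w
u = 9.81 * 8.3
u = 81.42 kPa


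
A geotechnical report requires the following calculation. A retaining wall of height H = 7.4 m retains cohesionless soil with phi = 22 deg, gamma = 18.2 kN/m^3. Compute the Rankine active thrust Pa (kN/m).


Compute active earth pressure coefficient:
Ka = tan^2(45 - phi/2) = tan^2(34.0) = 0.454962
Compute active force:
Pa = 0.5 * Ka * gamma * H^2
Pa = 0.5 * 0.454962 * 18.2 * 7.4^2
Pa = 226.71 kN/m


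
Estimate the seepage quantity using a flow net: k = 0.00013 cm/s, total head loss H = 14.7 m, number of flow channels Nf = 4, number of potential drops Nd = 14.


Result: 5.46e-06 m^3/s per m

Derivation:
Convert k to m/s for unit consistency with H:
k = 0.00013 cm/s = 0.00013 / 100 m/s = 1.3e-06 m/s
Using q = k * H * Nf / Nd
Nf / Nd = 4 / 14 = 0.2857
q = 1.3e-06 * 14.7 * 0.2857
q = 5.46e-06 m^3/s per m


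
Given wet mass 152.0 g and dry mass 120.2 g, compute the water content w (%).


Using w = (m_wet - m_dry) / m_dry * 100
m_wet - m_dry = 152.0 - 120.2 = 31.8 g
w = 31.8 / 120.2 * 100
w = 26.46 %


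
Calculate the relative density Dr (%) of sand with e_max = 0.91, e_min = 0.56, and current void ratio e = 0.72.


Result: 54.29 %

Derivation:
Using Dr = (e_max - e) / (e_max - e_min) * 100
e_max - e = 0.91 - 0.72 = 0.19
e_max - e_min = 0.91 - 0.56 = 0.35
Dr = 0.19 / 0.35 * 100
Dr = 54.29 %


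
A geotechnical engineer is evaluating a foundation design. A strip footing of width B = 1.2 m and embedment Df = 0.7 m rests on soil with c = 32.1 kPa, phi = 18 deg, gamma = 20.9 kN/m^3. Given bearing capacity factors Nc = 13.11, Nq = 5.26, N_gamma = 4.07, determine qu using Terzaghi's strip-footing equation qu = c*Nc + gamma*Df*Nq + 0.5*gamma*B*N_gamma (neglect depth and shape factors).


Result: 548.82 kPa

Derivation:
Compute qu = c*Nc + gamma*Df*Nq + 0.5*gamma*B*N_gamma
Term 1: 32.1 * 13.11 = 420.831
Term 2: 20.9 * 0.7 * 5.26 = 76.9538
Term 3: 0.5 * 20.9 * 1.2 * 4.07 = 51.0378
qu = 420.831 + 76.9538 + 51.0378
qu = 548.82 kPa


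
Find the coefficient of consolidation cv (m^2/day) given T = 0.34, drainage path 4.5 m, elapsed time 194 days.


Result: 0.03549 m^2/day

Derivation:
Using cv = T * H_dr^2 / t
H_dr^2 = 4.5^2 = 20.25
cv = 0.34 * 20.25 / 194
cv = 0.03549 m^2/day


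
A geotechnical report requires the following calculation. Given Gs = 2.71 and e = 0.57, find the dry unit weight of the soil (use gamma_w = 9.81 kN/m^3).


Result: 16.933 kN/m^3

Derivation:
Using gamma_d = Gs * gamma_w / (1 + e)
gamma_d = 2.71 * 9.81 / (1 + 0.57)
gamma_d = 2.71 * 9.81 / 1.57
gamma_d = 16.933 kN/m^3


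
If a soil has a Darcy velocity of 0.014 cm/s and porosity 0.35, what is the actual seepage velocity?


Using v_s = v_d / n
v_s = 0.014 / 0.35
v_s = 0.04 cm/s


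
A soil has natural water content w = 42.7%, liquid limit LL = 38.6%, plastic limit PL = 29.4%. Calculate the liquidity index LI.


First compute the plasticity index:
PI = LL - PL = 38.6 - 29.4 = 9.2
Then compute the liquidity index:
LI = (w - PL) / PI
LI = (42.7 - 29.4) / 9.2
LI = 1.446


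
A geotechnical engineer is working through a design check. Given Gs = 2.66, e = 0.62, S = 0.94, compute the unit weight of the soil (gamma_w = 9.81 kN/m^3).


Result: 19.637 kN/m^3

Derivation:
Using gamma = gamma_w * (Gs + S*e) / (1 + e)
Numerator: Gs + S*e = 2.66 + 0.94*0.62 = 3.2428
Denominator: 1 + e = 1 + 0.62 = 1.62
gamma = 9.81 * 3.2428 / 1.62
gamma = 19.637 kN/m^3


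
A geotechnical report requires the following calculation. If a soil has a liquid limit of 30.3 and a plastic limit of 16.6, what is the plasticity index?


Result: 13.7

Derivation:
Using PI = LL - PL
PI = 30.3 - 16.6
PI = 13.7


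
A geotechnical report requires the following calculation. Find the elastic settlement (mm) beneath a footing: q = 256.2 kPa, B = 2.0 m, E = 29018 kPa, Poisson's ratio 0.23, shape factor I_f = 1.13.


Result: 18.898 mm

Derivation:
Using Se = q * B * (1 - nu^2) * I_f / E
1 - nu^2 = 1 - 0.23^2 = 0.9471
Se = 256.2 * 2.0 * 0.9471 * 1.13 / 29018
Se = 0.018898 m
Convert to mm: Se = 0.018898 * 1000 = 18.898 mm


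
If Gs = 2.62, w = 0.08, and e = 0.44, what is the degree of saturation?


Using S = Gs * w / e
S = 2.62 * 0.08 / 0.44
S = 0.4764


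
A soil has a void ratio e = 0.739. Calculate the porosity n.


Using the relation n = e / (1 + e)
n = 0.739 / (1 + 0.739)
n = 0.739 / 1.739
n = 0.425


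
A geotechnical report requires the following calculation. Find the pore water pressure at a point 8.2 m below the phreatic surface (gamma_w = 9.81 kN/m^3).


Result: 80.44 kPa

Derivation:
Using u = gamma_w * h_w
u = 9.81 * 8.2
u = 80.44 kPa


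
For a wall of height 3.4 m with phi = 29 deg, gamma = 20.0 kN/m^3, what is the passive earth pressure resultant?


Compute passive earth pressure coefficient:
Kp = tan^2(45 + phi/2) = tan^2(59.5) = 2.88206
Compute passive force:
Pp = 0.5 * Kp * gamma * H^2
Pp = 0.5 * 2.88206 * 20.0 * 3.4^2
Pp = 333.17 kN/m


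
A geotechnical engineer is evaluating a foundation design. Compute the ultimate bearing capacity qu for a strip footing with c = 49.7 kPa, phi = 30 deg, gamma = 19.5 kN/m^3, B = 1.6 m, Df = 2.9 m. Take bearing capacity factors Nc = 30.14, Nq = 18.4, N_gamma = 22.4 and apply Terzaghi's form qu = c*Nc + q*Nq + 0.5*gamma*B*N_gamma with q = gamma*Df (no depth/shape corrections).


Compute qu = c*Nc + gamma*Df*Nq + 0.5*gamma*B*N_gamma
Term 1: 49.7 * 30.14 = 1497.958
Term 2: 19.5 * 2.9 * 18.4 = 1040.52
Term 3: 0.5 * 19.5 * 1.6 * 22.4 = 349.44
qu = 1497.958 + 1040.52 + 349.44
qu = 2887.92 kPa


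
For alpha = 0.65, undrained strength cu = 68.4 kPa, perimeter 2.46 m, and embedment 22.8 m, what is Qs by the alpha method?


Using Qs = alpha * cu * perimeter * L
Qs = 0.65 * 68.4 * 2.46 * 22.8
Qs = 2493.67 kN


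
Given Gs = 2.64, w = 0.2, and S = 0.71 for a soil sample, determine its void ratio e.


Using the relation e = Gs * w / S
e = 2.64 * 0.2 / 0.71
e = 0.7437


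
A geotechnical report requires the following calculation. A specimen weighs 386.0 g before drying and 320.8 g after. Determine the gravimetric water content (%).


Using w = (m_wet - m_dry) / m_dry * 100
m_wet - m_dry = 386.0 - 320.8 = 65.2 g
w = 65.2 / 320.8 * 100
w = 20.32 %


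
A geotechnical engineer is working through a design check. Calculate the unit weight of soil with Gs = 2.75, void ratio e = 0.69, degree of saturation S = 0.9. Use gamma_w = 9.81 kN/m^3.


Using gamma = gamma_w * (Gs + S*e) / (1 + e)
Numerator: Gs + S*e = 2.75 + 0.9*0.69 = 3.371
Denominator: 1 + e = 1 + 0.69 = 1.69
gamma = 9.81 * 3.371 / 1.69
gamma = 19.568 kN/m^3


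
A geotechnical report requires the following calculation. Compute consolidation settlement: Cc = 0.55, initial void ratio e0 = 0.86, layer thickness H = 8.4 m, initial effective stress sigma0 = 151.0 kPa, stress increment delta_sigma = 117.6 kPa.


Using Sc = Cc * H / (1 + e0) * log10((sigma0 + delta_sigma) / sigma0)
Stress ratio = (151.0 + 117.6) / 151.0 = 1.77881
log10(1.77881) = 0.250129
Cc * H / (1 + e0) = 0.55 * 8.4 / (1 + 0.86) = 2.48387
Sc = 2.48387 * 0.250129
Sc = 0.6213 m


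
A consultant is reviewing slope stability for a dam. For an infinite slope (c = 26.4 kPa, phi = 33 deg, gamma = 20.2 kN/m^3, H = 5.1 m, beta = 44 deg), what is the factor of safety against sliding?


Using Fs = c / (gamma*H*sin(beta)*cos(beta)) + tan(phi)/tan(beta)
Cohesion contribution = 26.4 / (20.2*5.1*sin(44)*cos(44))
Cohesion contribution = 0.512834
Friction contribution = tan(33)/tan(44) = 0.672481
Fs = 0.512834 + 0.672481
Fs = 1.185


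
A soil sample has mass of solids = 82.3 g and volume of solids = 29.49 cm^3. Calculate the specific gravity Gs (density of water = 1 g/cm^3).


Using Gs = m_s / (V_s * rho_w)
Since rho_w = 1 g/cm^3:
Gs = 82.3 / 29.49
Gs = 2.791


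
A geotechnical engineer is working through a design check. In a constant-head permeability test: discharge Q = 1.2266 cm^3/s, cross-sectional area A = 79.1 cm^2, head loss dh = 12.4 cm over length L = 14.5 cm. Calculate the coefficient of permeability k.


Result: 0.018133 cm/s

Derivation:
Compute hydraulic gradient:
i = dh / L = 12.4 / 14.5 = 0.855172
Then apply Darcy's law:
k = Q / (A * i)
k = 1.2266 / (79.1 * 0.855172)
k = 1.2266 / 67.6441
k = 0.018133 cm/s


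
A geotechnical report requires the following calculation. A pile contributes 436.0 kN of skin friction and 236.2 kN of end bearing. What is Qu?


Using Qu = Qf + Qb
Qu = 436.0 + 236.2
Qu = 672.2 kN


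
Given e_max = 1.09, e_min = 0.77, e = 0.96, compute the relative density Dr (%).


Result: 40.63 %

Derivation:
Using Dr = (e_max - e) / (e_max - e_min) * 100
e_max - e = 1.09 - 0.96 = 0.13
e_max - e_min = 1.09 - 0.77 = 0.32
Dr = 0.13 / 0.32 * 100
Dr = 40.63 %


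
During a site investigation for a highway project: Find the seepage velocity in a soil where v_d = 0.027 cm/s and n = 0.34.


Using v_s = v_d / n
v_s = 0.027 / 0.34
v_s = 0.07941 cm/s


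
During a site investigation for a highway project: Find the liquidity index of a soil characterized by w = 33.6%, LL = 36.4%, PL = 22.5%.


First compute the plasticity index:
PI = LL - PL = 36.4 - 22.5 = 13.9
Then compute the liquidity index:
LI = (w - PL) / PI
LI = (33.6 - 22.5) / 13.9
LI = 0.799


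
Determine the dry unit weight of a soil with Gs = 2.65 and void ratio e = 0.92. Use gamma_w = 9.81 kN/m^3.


Using gamma_d = Gs * gamma_w / (1 + e)
gamma_d = 2.65 * 9.81 / (1 + 0.92)
gamma_d = 2.65 * 9.81 / 1.92
gamma_d = 13.54 kN/m^3


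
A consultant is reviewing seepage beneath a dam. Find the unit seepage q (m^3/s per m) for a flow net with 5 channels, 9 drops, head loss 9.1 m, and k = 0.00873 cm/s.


Result: 0.0004413 m^3/s per m

Derivation:
Convert k to m/s for unit consistency with H:
k = 0.00873 cm/s = 0.00873 / 100 m/s = 8.73e-05 m/s
Using q = k * H * Nf / Nd
Nf / Nd = 5 / 9 = 0.5556
q = 8.73e-05 * 9.1 * 0.5556
q = 0.0004413 m^3/s per m


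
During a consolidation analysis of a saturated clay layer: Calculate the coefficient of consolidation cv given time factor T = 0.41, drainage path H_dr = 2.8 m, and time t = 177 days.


Result: 0.01816 m^2/day

Derivation:
Using cv = T * H_dr^2 / t
H_dr^2 = 2.8^2 = 7.84
cv = 0.41 * 7.84 / 177
cv = 0.01816 m^2/day


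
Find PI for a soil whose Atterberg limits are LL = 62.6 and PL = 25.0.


Using PI = LL - PL
PI = 62.6 - 25.0
PI = 37.6


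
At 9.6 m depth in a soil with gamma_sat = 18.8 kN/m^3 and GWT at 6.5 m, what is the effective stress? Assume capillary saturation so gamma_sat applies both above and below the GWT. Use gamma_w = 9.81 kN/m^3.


Total stress = gamma_sat * depth
sigma = 18.8 * 9.6 = 180.48 kPa
Pore water pressure u = gamma_w * (depth - d_wt)
u = 9.81 * (9.6 - 6.5) = 30.411 kPa
Effective stress = sigma - u
sigma' = 180.48 - 30.411 = 150.07 kPa


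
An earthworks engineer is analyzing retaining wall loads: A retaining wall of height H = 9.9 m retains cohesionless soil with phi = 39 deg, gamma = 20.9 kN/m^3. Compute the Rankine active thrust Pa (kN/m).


Result: 233.01 kN/m

Derivation:
Compute active earth pressure coefficient:
Ka = tan^2(45 - phi/2) = tan^2(25.5) = 0.227506
Compute active force:
Pa = 0.5 * Ka * gamma * H^2
Pa = 0.5 * 0.227506 * 20.9 * 9.9^2
Pa = 233.01 kN/m


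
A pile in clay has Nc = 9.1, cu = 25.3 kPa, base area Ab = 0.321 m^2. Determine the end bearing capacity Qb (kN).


Result: 73.9 kN

Derivation:
Using Qb = Nc * cu * Ab
Qb = 9.1 * 25.3 * 0.321
Qb = 73.9 kN


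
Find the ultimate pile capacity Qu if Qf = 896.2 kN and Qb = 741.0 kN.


Using Qu = Qf + Qb
Qu = 896.2 + 741.0
Qu = 1637.2 kN


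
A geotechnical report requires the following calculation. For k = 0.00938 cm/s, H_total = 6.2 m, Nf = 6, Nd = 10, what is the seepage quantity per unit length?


Result: 0.0003489 m^3/s per m

Derivation:
Convert k to m/s for unit consistency with H:
k = 0.00938 cm/s = 0.00938 / 100 m/s = 9.38e-05 m/s
Using q = k * H * Nf / Nd
Nf / Nd = 6 / 10 = 0.6
q = 9.38e-05 * 6.2 * 0.6
q = 0.0003489 m^3/s per m


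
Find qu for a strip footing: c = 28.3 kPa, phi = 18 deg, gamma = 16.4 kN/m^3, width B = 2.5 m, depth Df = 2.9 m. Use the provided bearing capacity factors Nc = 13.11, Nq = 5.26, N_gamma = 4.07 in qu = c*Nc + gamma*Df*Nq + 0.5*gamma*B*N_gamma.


Compute qu = c*Nc + gamma*Df*Nq + 0.5*gamma*B*N_gamma
Term 1: 28.3 * 13.11 = 371.013
Term 2: 16.4 * 2.9 * 5.26 = 250.1656
Term 3: 0.5 * 16.4 * 2.5 * 4.07 = 83.435
qu = 371.013 + 250.1656 + 83.435
qu = 704.61 kPa


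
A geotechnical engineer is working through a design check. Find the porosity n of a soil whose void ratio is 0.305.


Result: 0.2337

Derivation:
Using the relation n = e / (1 + e)
n = 0.305 / (1 + 0.305)
n = 0.305 / 1.305
n = 0.2337


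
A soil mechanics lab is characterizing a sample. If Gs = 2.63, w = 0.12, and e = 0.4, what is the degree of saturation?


Using S = Gs * w / e
S = 2.63 * 0.12 / 0.4
S = 0.789


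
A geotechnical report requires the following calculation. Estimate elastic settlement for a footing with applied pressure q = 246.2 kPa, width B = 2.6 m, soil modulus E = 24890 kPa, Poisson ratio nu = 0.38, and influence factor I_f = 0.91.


Using Se = q * B * (1 - nu^2) * I_f / E
1 - nu^2 = 1 - 0.38^2 = 0.8556
Se = 246.2 * 2.6 * 0.8556 * 0.91 / 24890
Se = 0.020024 m
Convert to mm: Se = 0.020024 * 1000 = 20.024 mm


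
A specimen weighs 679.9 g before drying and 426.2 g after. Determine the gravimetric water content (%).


Using w = (m_wet - m_dry) / m_dry * 100
m_wet - m_dry = 679.9 - 426.2 = 253.7 g
w = 253.7 / 426.2 * 100
w = 59.53 %


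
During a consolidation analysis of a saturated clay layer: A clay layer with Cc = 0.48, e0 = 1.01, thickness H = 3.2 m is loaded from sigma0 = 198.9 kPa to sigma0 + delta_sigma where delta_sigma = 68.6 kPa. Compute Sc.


Using Sc = Cc * H / (1 + e0) * log10((sigma0 + delta_sigma) / sigma0)
Stress ratio = (198.9 + 68.6) / 198.9 = 1.3449
log10(1.3449) = 0.128689
Cc * H / (1 + e0) = 0.48 * 3.2 / (1 + 1.01) = 0.764179
Sc = 0.764179 * 0.128689
Sc = 0.0983 m


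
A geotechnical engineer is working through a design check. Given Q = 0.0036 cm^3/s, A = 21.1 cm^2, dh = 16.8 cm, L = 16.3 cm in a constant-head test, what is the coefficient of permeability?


Compute hydraulic gradient:
i = dh / L = 16.8 / 16.3 = 1.03067
Then apply Darcy's law:
k = Q / (A * i)
k = 0.0036 / (21.1 * 1.03067)
k = 0.0036 / 21.7472
k = 0.000166 cm/s


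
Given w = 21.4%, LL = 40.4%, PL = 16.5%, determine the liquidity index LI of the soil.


First compute the plasticity index:
PI = LL - PL = 40.4 - 16.5 = 23.9
Then compute the liquidity index:
LI = (w - PL) / PI
LI = (21.4 - 16.5) / 23.9
LI = 0.205


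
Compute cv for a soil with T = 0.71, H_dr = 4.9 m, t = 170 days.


Using cv = T * H_dr^2 / t
H_dr^2 = 4.9^2 = 24.01
cv = 0.71 * 24.01 / 170
cv = 0.10028 m^2/day


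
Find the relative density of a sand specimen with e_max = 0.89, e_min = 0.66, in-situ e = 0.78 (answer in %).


Using Dr = (e_max - e) / (e_max - e_min) * 100
e_max - e = 0.89 - 0.78 = 0.11
e_max - e_min = 0.89 - 0.66 = 0.23
Dr = 0.11 / 0.23 * 100
Dr = 47.83 %


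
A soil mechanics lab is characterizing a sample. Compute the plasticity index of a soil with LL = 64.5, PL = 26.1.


Result: 38.4

Derivation:
Using PI = LL - PL
PI = 64.5 - 26.1
PI = 38.4


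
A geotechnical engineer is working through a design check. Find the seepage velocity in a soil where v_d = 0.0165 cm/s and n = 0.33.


Using v_s = v_d / n
v_s = 0.0165 / 0.33
v_s = 0.05 cm/s


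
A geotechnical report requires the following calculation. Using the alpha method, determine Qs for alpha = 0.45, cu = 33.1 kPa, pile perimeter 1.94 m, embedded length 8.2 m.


Result: 236.95 kN

Derivation:
Using Qs = alpha * cu * perimeter * L
Qs = 0.45 * 33.1 * 1.94 * 8.2
Qs = 236.95 kN


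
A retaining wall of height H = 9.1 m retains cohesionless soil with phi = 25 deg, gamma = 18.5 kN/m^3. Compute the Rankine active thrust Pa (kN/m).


Result: 310.88 kN/m

Derivation:
Compute active earth pressure coefficient:
Ka = tan^2(45 - phi/2) = tan^2(32.5) = 0.405859
Compute active force:
Pa = 0.5 * Ka * gamma * H^2
Pa = 0.5 * 0.405859 * 18.5 * 9.1^2
Pa = 310.88 kN/m


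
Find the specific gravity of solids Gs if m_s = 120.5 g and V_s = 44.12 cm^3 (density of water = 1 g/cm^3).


Using Gs = m_s / (V_s * rho_w)
Since rho_w = 1 g/cm^3:
Gs = 120.5 / 44.12
Gs = 2.731


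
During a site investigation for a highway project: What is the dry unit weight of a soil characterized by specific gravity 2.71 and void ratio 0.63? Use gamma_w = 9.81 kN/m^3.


Using gamma_d = Gs * gamma_w / (1 + e)
gamma_d = 2.71 * 9.81 / (1 + 0.63)
gamma_d = 2.71 * 9.81 / 1.63
gamma_d = 16.31 kN/m^3


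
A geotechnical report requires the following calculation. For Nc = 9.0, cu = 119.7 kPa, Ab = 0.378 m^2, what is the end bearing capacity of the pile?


Using Qb = Nc * cu * Ab
Qb = 9.0 * 119.7 * 0.378
Qb = 407.22 kN


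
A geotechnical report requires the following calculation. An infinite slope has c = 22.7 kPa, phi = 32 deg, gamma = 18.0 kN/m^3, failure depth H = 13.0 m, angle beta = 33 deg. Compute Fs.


Using Fs = c / (gamma*H*sin(beta)*cos(beta)) + tan(phi)/tan(beta)
Cohesion contribution = 22.7 / (18.0*13.0*sin(33)*cos(33))
Cohesion contribution = 0.212378
Friction contribution = tan(32)/tan(33) = 0.962214
Fs = 0.212378 + 0.962214
Fs = 1.175


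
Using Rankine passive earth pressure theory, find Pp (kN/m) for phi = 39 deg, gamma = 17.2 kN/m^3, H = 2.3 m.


Compute passive earth pressure coefficient:
Kp = tan^2(45 + phi/2) = tan^2(64.5) = 4.395495
Compute passive force:
Pp = 0.5 * Kp * gamma * H^2
Pp = 0.5 * 4.395495 * 17.2 * 2.3^2
Pp = 199.97 kN/m


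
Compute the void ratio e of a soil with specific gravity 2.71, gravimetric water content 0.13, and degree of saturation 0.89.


Using the relation e = Gs * w / S
e = 2.71 * 0.13 / 0.89
e = 0.3958


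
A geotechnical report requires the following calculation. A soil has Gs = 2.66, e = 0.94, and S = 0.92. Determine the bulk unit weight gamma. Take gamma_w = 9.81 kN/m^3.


Using gamma = gamma_w * (Gs + S*e) / (1 + e)
Numerator: Gs + S*e = 2.66 + 0.92*0.94 = 3.5248
Denominator: 1 + e = 1 + 0.94 = 1.94
gamma = 9.81 * 3.5248 / 1.94
gamma = 17.824 kN/m^3


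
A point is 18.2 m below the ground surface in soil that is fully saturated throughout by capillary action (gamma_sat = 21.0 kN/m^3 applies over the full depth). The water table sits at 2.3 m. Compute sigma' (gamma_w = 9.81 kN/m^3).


Result: 226.22 kPa

Derivation:
Total stress = gamma_sat * depth
sigma = 21.0 * 18.2 = 382.2 kPa
Pore water pressure u = gamma_w * (depth - d_wt)
u = 9.81 * (18.2 - 2.3) = 155.979 kPa
Effective stress = sigma - u
sigma' = 382.2 - 155.979 = 226.22 kPa


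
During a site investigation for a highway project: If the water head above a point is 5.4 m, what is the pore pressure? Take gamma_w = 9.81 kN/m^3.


Using u = gamma_w * h_w
u = 9.81 * 5.4
u = 52.97 kPa


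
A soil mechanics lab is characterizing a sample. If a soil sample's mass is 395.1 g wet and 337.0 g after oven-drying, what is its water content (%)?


Result: 17.24 %

Derivation:
Using w = (m_wet - m_dry) / m_dry * 100
m_wet - m_dry = 395.1 - 337.0 = 58.1 g
w = 58.1 / 337.0 * 100
w = 17.24 %


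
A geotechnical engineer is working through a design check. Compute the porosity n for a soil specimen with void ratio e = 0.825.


Result: 0.4521

Derivation:
Using the relation n = e / (1 + e)
n = 0.825 / (1 + 0.825)
n = 0.825 / 1.825
n = 0.4521


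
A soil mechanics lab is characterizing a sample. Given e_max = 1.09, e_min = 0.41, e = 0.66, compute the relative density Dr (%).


Result: 63.24 %

Derivation:
Using Dr = (e_max - e) / (e_max - e_min) * 100
e_max - e = 1.09 - 0.66 = 0.43
e_max - e_min = 1.09 - 0.41 = 0.68
Dr = 0.43 / 0.68 * 100
Dr = 63.24 %


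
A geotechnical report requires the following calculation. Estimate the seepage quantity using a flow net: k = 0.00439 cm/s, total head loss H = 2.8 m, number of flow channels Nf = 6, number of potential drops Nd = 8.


Convert k to m/s for unit consistency with H:
k = 0.00439 cm/s = 0.00439 / 100 m/s = 4.39e-05 m/s
Using q = k * H * Nf / Nd
Nf / Nd = 6 / 8 = 0.75
q = 4.39e-05 * 2.8 * 0.75
q = 9.219e-05 m^3/s per m


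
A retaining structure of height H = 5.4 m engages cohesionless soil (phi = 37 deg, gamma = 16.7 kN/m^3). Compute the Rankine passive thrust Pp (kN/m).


Compute passive earth pressure coefficient:
Kp = tan^2(45 + phi/2) = tan^2(63.5) = 4.022791
Compute passive force:
Pp = 0.5 * Kp * gamma * H^2
Pp = 0.5 * 4.022791 * 16.7 * 5.4^2
Pp = 979.49 kN/m


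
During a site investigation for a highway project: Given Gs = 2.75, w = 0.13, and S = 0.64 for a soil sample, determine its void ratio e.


Using the relation e = Gs * w / S
e = 2.75 * 0.13 / 0.64
e = 0.5586


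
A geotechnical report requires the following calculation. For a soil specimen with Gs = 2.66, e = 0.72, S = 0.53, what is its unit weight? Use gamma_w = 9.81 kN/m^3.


Using gamma = gamma_w * (Gs + S*e) / (1 + e)
Numerator: Gs + S*e = 2.66 + 0.53*0.72 = 3.0416
Denominator: 1 + e = 1 + 0.72 = 1.72
gamma = 9.81 * 3.0416 / 1.72
gamma = 17.348 kN/m^3


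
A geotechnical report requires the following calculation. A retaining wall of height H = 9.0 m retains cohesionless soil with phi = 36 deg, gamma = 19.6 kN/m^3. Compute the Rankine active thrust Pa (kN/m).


Result: 206.08 kN/m

Derivation:
Compute active earth pressure coefficient:
Ka = tan^2(45 - phi/2) = tan^2(27.0) = 0.259616
Compute active force:
Pa = 0.5 * Ka * gamma * H^2
Pa = 0.5 * 0.259616 * 19.6 * 9.0^2
Pa = 206.08 kN/m


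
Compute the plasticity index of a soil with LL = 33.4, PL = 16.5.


Using PI = LL - PL
PI = 33.4 - 16.5
PI = 16.9


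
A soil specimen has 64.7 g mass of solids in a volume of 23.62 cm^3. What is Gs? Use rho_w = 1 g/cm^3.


Using Gs = m_s / (V_s * rho_w)
Since rho_w = 1 g/cm^3:
Gs = 64.7 / 23.62
Gs = 2.739
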